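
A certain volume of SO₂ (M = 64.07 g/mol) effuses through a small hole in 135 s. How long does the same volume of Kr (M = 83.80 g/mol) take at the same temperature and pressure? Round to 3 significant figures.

154 s

From Graham's law, t_Kr/t_SO₂ = √(M_Kr/M_SO₂) = √(83.80/64.07) = √1.308 = 1.144.
So the time for Kr is 135 × 1.144 = 154 s.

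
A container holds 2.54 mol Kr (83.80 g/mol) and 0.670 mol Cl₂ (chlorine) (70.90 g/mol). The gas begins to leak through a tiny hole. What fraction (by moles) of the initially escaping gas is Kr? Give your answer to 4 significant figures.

0.7771

The effusion rate of species i is ∝ p_i/√M_i ∝ n_i/√M_i.
Mole fraction of Kr in the effusate = (n_Kr/√M_Kr) / (n_Kr/√M_Kr + n_Cl₂/√M_Cl₂)
= (2.54/√83.80) / (2.54/√83.80 + 0.670/√70.90) = 0.2775/(0.2775 + 0.07957) = 0.7771.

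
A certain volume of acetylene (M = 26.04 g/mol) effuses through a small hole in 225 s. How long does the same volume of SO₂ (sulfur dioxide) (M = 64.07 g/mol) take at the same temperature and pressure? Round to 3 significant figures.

Using Graham's law: t_SO₂/t_C₂H₂ = √(M_SO₂/M_C₂H₂) = √(64.07/26.04) = √2.460 = 1.569.
So the time for SO₂ is 225 × 1.569 = 353 s.

353 s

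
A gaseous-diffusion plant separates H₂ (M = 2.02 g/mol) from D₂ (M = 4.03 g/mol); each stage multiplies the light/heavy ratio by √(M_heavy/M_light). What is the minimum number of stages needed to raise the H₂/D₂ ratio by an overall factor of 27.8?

10

Single-stage factor α = √(4.03/2.02), so ln α = ½ ln(1.99505) = 0.3453.
Need α^N ≥ 27.8 ⇒ N ≥ ln(27.8) / ln α = 3.325 / 0.3453 = 9.63.
Rounding up, N = 10 stages.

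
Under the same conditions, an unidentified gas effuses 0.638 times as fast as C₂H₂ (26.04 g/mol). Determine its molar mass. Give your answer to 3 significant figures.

From Graham's law, rate_X/rate_C₂H₂ = √(M_C₂H₂/M_X).
0.638 = √(26.04/M_X)
M_X = 26.04 / 0.638² = 26.04 / 0.4070 = 64.0 g/mol

64.0 g/mol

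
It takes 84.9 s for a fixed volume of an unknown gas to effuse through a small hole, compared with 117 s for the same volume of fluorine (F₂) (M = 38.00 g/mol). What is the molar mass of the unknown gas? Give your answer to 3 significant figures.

Using Graham's law: t_X/t_F₂ = √(M_X/M_F₂).
84.9/117 = 0.7256 = √(M_X/38.00)
M_X = 38.00 × 0.7256² = 38.00 × 0.5266 = 20.0 g/mol

20.0 g/mol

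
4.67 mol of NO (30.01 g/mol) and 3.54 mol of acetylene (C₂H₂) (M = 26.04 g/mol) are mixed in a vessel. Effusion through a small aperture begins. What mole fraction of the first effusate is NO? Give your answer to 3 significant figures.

The effusion rate of species i is ∝ p_i/√M_i ∝ n_i/√M_i.
So x_NO in the escaping gas = (n_NO/√M_NO) / Σ(n_i/√M_i)
= (4.67/√30.01) / (4.67/√30.01 + 3.54/√26.04) = 0.8525/(0.8525 + 0.6937) = 0.551.

0.551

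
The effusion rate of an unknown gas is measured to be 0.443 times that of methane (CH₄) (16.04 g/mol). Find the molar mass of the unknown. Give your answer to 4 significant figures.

81.73 g/mol

Using Graham's law: rate_X/rate_CH₄ = √(M_CH₄/M_X).
0.443 = √(16.04/M_X)
M_X = 16.04 / 0.443² = 16.04 / 0.1962 = 81.73 g/mol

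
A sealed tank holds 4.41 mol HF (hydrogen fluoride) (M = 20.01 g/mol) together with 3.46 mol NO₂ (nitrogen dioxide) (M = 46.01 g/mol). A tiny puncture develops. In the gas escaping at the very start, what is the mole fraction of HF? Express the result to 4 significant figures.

0.6590

Each component's effusion rate ∝ (its partial pressure)·(1/√M) ∝ n_i/√M_i.
x_HF(eff) = (n_HF/√M_HF) / (n_HF/√M_HF + n_NO₂/√M_NO₂)
= (4.41/√20.01) / (4.41/√20.01 + 3.46/√46.01) = 0.9859/(0.9859 + 0.5101) = 0.6590.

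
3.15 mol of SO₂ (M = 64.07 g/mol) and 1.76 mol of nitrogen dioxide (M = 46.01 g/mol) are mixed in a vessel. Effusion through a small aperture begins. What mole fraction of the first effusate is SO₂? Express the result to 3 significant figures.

The effusion rate of species i is ∝ p_i/√M_i ∝ n_i/√M_i.
So x_SO₂ in the escaping gas = (n_SO₂/√M_SO₂) / Σ(n_i/√M_i)
= (3.15/√64.07) / (3.15/√64.07 + 1.76/√46.01) = 0.3935/(0.3935 + 0.2595) = 0.603.

0.603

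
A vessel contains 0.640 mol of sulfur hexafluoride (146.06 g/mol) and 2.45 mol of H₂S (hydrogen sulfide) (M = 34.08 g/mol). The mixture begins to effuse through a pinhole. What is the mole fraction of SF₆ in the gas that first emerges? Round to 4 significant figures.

0.1120

Effusion rate of each component ∝ n_i/√M_i (partial pressure × 1/√M).
Mole fraction of SF₆ in the effusate = (n_SF₆/√M_SF₆) / (n_SF₆/√M_SF₆ + n_H₂S/√M_H₂S)
= (0.640/√146.06) / (0.640/√146.06 + 2.45/√34.08) = 0.05296/(0.05296 + 0.4197) = 0.1120.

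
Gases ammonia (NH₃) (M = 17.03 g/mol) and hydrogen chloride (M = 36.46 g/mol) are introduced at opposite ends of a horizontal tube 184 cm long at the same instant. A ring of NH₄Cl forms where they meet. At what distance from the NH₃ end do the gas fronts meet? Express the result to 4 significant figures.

Graham's law gives d_NH₃/d_HCl = rate_NH₃/rate_HCl = √(M_HCl/M_NH₃) = √(36.46/17.03) = 1.463.
With d_NH₃ + d_HCl = 184 cm, d_HCl = 184/(1 + 1.463) = 74.70 cm.
d_NH₃ = 184 − 74.70 = 109.3 cm.

109.3 cm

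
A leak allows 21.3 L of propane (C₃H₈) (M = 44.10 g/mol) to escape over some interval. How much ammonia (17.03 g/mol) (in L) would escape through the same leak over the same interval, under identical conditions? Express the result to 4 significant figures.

34.28 L

Since effusion rate ∝ 1/√M, rate_NH₃/rate_C₃H₈ = √(M_C₃H₈/M_NH₃) = √(44.10/17.03) = √2.590 = 1.609.
So the volume for NH₃ is 21.3 × 1.609 = 34.28 L.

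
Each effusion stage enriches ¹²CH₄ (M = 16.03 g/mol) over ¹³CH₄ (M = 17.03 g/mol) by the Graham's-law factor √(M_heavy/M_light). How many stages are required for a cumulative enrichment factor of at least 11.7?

82

Single-stage factor α = √(17.03/16.03), so ln α = ½ ln(1.06238) = 0.03026.
Need α^N ≥ 11.7 ⇒ N ≥ ln(11.7) / ln α = 2.460 / 0.03026 = 81.29.
So at least 82 stages are needed.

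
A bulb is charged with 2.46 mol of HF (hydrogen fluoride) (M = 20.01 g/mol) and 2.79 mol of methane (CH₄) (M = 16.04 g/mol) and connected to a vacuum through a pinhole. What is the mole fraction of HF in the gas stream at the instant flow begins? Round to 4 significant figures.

0.4412

Effusion rate of each component ∝ n_i/√M_i (partial pressure × 1/√M).
Mole fraction of HF in the effusate = (n_HF/√M_HF) / (n_HF/√M_HF + n_CH₄/√M_CH₄)
= (2.46/√20.01) / (2.46/√20.01 + 2.79/√16.04) = 0.5499/(0.5499 + 0.6966) = 0.4412.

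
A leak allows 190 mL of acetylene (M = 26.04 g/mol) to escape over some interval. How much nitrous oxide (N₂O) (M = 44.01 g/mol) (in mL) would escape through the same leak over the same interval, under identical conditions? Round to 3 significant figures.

From Graham's law, rate_N₂O/rate_C₂H₂ = √(M_C₂H₂/M_N₂O) = √(26.04/44.01) = √0.5917 = 0.7692.
So the volume for N₂O is 190 × 0.7692 = 146 mL.

146 mL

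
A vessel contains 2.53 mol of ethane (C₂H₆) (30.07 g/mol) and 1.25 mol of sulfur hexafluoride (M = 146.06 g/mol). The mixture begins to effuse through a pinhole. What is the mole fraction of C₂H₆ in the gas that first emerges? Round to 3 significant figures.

0.817

Effusion rate of each component ∝ n_i/√M_i (partial pressure × 1/√M).
Mole fraction of C₂H₆ in the effusate = (n_C₂H₆/√M_C₂H₆) / (n_C₂H₆/√M_C₂H₆ + n_SF₆/√M_SF₆)
= (2.53/√30.07) / (2.53/√30.07 + 1.25/√146.06) = 0.4614/(0.4614 + 0.1034) = 0.817.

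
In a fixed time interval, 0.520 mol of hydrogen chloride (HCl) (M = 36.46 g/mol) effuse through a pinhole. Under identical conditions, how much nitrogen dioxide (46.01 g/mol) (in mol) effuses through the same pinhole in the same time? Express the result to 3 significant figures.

0.463 mol

Since effusion rate ∝ 1/√M, rate_NO₂/rate_HCl = √(M_HCl/M_NO₂) = √(36.46/46.01) = √0.7924 = 0.8902.
So the amount for NO₂ is 0.520 × 0.8902 = 0.463 mol.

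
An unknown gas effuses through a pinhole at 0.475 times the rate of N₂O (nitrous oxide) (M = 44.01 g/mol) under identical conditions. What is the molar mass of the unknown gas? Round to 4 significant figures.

Using Graham's law: rate_X/rate_N₂O = √(M_N₂O/M_X).
0.475 = √(44.01/M_X)
M_X = 44.01 / 0.475² = 44.01 / 0.2256 = 195.1 g/mol

195.1 g/mol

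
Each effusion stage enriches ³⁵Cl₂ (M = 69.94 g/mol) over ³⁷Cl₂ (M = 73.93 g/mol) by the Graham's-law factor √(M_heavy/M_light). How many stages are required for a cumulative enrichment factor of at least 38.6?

132

With α = √(73.93/69.94) per stage, ln α = ½ ln(1.05705) = 0.02774.
Need α^N ≥ 38.6 ⇒ N ≥ ln(38.6) / ln α = 3.653 / 0.02774 = 131.69.
Rounding up, N = 132 stages.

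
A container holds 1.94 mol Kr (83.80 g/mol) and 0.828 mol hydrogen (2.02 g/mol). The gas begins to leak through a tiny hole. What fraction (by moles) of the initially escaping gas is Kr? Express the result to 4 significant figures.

0.2667

The effusion rate of species i is ∝ p_i/√M_i ∝ n_i/√M_i.
Mole fraction of Kr in the effusate = (n_Kr/√M_Kr) / (n_Kr/√M_Kr + n_H₂/√M_H₂)
= (1.94/√83.80) / (1.94/√83.80 + 0.828/√2.02) = 0.2119/(0.2119 + 0.5826) = 0.2667.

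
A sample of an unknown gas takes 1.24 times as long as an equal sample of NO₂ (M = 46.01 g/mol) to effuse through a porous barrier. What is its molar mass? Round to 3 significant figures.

70.7 g/mol

Since effusion rate ∝ 1/√M, t_X/t_NO₂ = √(M_X/M_NO₂).
1.24 = √(M_X/46.01)
M_X = 46.01 × 1.24² = 46.01 × 1.538 = 70.7 g/mol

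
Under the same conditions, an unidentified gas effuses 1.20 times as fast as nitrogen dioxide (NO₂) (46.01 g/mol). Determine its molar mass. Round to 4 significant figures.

By Graham's law, rate_X/rate_NO₂ = √(M_NO₂/M_X).
1.20 = √(46.01/M_X)
M_X = 46.01 / 1.20² = 46.01 / 1.440 = 31.95 g/mol

31.95 g/mol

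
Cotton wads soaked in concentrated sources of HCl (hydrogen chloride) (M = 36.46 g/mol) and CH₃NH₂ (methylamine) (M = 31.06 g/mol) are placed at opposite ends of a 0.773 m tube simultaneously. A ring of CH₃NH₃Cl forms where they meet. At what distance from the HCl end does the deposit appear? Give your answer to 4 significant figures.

The fronts meet when d_HCl + d_CH₃NH₂ = L with d_HCl/d_CH₃NH₂ = √(M_CH₃NH₂/M_HCl) (Graham's law). Here √(M_CH₃NH₂/M_HCl) = √(31.06/36.46) = 0.9230.
With d_HCl + d_CH₃NH₂ = 0.773 m, d_CH₃NH₂ = 0.773/(1 + 0.9230) = 0.4020 m.
d_HCl = 0.773 − 0.4020 = 0.3710 m.

0.3710 m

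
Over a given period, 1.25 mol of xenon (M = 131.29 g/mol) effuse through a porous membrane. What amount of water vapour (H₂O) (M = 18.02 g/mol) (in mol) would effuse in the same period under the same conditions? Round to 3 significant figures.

3.37 mol

Since effusion rate ∝ 1/√M, rate_H₂O/rate_Xe = √(M_Xe/M_H₂O) = √(131.29/18.02) = √7.286 = 2.699.
So the amount for H₂O is 1.25 × 2.699 = 3.37 mol.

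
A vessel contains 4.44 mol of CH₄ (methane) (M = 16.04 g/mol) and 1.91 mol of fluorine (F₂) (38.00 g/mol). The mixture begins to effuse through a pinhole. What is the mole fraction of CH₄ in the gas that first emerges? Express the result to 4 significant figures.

Effusion rate of each component ∝ n_i/√M_i (partial pressure × 1/√M).
Mole fraction of CH₄ in the effusate = (n_CH₄/√M_CH₄) / (n_CH₄/√M_CH₄ + n_F₂/√M_F₂)
= (4.44/√16.04) / (4.44/√16.04 + 1.91/√38.00) = 1.109/(1.109 + 0.3098) = 0.7816.

0.7816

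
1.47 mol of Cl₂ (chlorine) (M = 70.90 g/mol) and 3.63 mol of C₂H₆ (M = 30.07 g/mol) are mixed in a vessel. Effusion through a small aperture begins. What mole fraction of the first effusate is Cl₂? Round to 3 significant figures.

0.209

Effusion rate of each component ∝ n_i/√M_i (partial pressure × 1/√M).
So x_Cl₂ in the escaping gas = (n_Cl₂/√M_Cl₂) / Σ(n_i/√M_i)
= (1.47/√70.90) / (1.47/√70.90 + 3.63/√30.07) = 0.1746/(0.1746 + 0.6620) = 0.209.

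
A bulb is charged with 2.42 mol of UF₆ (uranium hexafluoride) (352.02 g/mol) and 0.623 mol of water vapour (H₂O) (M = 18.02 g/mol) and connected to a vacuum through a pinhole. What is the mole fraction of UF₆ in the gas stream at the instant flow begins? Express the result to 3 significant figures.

The effusion rate of species i is ∝ p_i/√M_i ∝ n_i/√M_i.
x_UF₆(eff) = (n_UF₆/√M_UF₆) / (n_UF₆/√M_UF₆ + n_H₂O/√M_H₂O)
= (2.42/√352.02) / (2.42/√352.02 + 0.623/√18.02) = 0.1290/(0.1290 + 0.1468) = 0.468.

0.468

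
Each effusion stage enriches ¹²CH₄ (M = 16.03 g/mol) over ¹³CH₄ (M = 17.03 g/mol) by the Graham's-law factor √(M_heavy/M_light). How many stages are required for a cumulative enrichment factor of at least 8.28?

With α = √(17.03/16.03) per stage, ln α = ½ ln(1.06238) = 0.03026.
Need α^N ≥ 8.28 ⇒ N ≥ ln(8.28) / ln α = 2.114 / 0.03026 = 69.86.
Rounding up, N = 70 stages.

70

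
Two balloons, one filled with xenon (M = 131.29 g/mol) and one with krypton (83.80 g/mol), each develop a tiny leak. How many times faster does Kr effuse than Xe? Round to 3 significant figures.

1.25

Graham's law gives rate_Kr/rate_Xe = √(M_Xe/M_Kr) = √(131.29/83.80) = √1.567 = 1.25.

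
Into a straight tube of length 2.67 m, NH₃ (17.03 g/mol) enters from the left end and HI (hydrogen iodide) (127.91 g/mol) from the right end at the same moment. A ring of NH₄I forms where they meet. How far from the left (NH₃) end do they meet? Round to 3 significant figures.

In equal time, each gas travels a distance ∝ its rate ∝ 1/√M, so d_NH₃/d_HI = √(M_HI/M_NH₃) = √(127.91/17.03) = 2.741.
With d_NH₃ + d_HI = 2.67 m, d_HI = 2.67/(1 + 2.741) = 0.7138 m.
d_NH₃ = 2.67 − 0.7138 = 1.96 m.

1.96 m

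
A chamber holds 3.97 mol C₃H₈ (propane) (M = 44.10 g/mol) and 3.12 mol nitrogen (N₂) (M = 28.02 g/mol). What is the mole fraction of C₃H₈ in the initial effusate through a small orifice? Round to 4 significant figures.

Each component's effusion rate ∝ (its partial pressure)·(1/√M) ∝ n_i/√M_i.
So x_C₃H₈ in the escaping gas = (n_C₃H₈/√M_C₃H₈) / Σ(n_i/√M_i)
= (3.97/√44.10) / (3.97/√44.10 + 3.12/√28.02) = 0.5978/(0.5978 + 0.5894) = 0.5035.

0.5035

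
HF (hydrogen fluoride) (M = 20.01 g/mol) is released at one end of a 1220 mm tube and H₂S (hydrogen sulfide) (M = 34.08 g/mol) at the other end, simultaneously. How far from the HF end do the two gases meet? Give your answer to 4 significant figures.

690.7 mm

The fronts meet when d_HF + d_H₂S = L with d_HF/d_H₂S = √(M_H₂S/M_HF) (Graham's law). Here √(M_H₂S/M_HF) = √(34.08/20.01) = 1.305.
With d_HF + d_H₂S = 1220 mm, d_H₂S = 1220/(1 + 1.305) = 529.3 mm.
d_HF = 1220 − 529.3 = 690.7 mm.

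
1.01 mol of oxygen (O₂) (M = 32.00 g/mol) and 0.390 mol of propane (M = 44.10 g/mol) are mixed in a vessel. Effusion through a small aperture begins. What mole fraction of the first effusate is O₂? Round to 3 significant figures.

Each component's effusion rate ∝ (its partial pressure)·(1/√M) ∝ n_i/√M_i.
Mole fraction of O₂ in the effusate = (n_O₂/√M_O₂) / (n_O₂/√M_O₂ + n_C₃H₈/√M_C₃H₈)
= (1.01/√32.00) / (1.01/√32.00 + 0.390/√44.10) = 0.1785/(0.1785 + 0.05873) = 0.752.

0.752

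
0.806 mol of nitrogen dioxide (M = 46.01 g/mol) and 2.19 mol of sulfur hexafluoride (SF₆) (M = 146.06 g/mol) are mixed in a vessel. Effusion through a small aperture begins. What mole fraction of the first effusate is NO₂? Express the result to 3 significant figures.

Effusion rate of each component ∝ n_i/√M_i (partial pressure × 1/√M).
Mole fraction of NO₂ in the effusate = (n_NO₂/√M_NO₂) / (n_NO₂/√M_NO₂ + n_SF₆/√M_SF₆)
= (0.806/√46.01) / (0.806/√46.01 + 2.19/√146.06) = 0.1188/(0.1188 + 0.1812) = 0.396.

0.396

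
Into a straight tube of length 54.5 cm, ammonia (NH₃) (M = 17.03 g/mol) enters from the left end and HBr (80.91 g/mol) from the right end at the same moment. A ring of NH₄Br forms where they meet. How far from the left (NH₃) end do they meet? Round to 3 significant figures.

37.4 cm

The fronts meet when d_NH₃ + d_HBr = L with d_NH₃/d_HBr = √(M_HBr/M_NH₃) (Graham's law). Here √(M_HBr/M_NH₃) = √(80.91/17.03) = 2.180.
With d_NH₃ + d_HBr = 54.5 cm, d_HBr = 54.5/(1 + 2.180) = 17.14 cm.
d_NH₃ = 54.5 − 17.14 = 37.4 cm.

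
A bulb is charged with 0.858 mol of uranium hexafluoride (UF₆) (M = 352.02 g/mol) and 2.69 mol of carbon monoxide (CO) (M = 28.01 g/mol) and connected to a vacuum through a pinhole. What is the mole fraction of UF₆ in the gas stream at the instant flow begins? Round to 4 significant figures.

0.08255

Rate_i ∝ x_i/√M_i (Graham's law weighted by mole fraction), so the effusate composition follows n_i/√M_i.
Mole fraction of UF₆ in the effusate = (n_UF₆/√M_UF₆) / (n_UF₆/√M_UF₆ + n_CO/√M_CO)
= (0.858/√352.02) / (0.858/√352.02 + 2.69/√28.01) = 0.04573/(0.04573 + 0.5083) = 0.08255.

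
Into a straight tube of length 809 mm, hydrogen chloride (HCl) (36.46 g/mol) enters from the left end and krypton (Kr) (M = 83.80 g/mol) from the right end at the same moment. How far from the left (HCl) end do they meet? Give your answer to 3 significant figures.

The fronts meet when d_HCl + d_Kr = L with d_HCl/d_Kr = √(M_Kr/M_HCl) (Graham's law). Here √(M_Kr/M_HCl) = √(83.80/36.46) = 1.516.
With d_HCl + d_Kr = 809 mm, d_Kr = 809/(1 + 1.516) = 321.5 mm.
d_HCl = 809 − 321.5 = 487 mm.

487 mm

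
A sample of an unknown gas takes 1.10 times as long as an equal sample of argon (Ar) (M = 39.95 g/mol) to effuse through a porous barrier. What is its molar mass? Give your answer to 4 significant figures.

By Graham's law, t_X/t_Ar = √(M_X/M_Ar).
1.10 = √(M_X/39.95)
M_X = 39.95 × 1.10² = 39.95 × 1.210 = 48.34 g/mol

48.34 g/mol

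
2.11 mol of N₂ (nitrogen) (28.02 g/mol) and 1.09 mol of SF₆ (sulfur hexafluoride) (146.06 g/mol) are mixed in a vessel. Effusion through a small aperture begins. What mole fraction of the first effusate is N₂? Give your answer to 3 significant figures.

Effusion rate of each component ∝ n_i/√M_i (partial pressure × 1/√M).
x_N₂(eff) = (n_N₂/√M_N₂) / (n_N₂/√M_N₂ + n_SF₆/√M_SF₆)
= (2.11/√28.02) / (2.11/√28.02 + 1.09/√146.06) = 0.3986/(0.3986 + 0.09019) = 0.815.

0.815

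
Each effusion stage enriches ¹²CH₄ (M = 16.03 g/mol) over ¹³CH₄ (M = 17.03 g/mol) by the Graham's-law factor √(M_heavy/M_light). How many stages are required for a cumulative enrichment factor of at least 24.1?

With α = √(17.03/16.03) per stage, ln α = ½ ln(1.06238) = 0.03026.
Need α^N ≥ 24.1 ⇒ N ≥ ln(24.1) / ln α = 3.182 / 0.03026 = 105.17.
So at least 106 stages are needed.

106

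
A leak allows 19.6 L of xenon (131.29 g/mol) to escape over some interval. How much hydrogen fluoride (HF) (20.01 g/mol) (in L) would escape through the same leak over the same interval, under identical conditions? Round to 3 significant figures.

50.2 L

Since effusion rate ∝ 1/√M, rate_HF/rate_Xe = √(M_Xe/M_HF) = √(131.29/20.01) = √6.561 = 2.561.
So the volume for HF is 19.6 × 2.561 = 50.2 L.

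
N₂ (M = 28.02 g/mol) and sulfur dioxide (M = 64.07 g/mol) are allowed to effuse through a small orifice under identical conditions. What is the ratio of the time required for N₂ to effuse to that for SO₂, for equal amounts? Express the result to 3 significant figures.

Using Graham's law: t_N₂/t_SO₂ = √(M_N₂/M_SO₂) = √(28.02/64.07) = √0.4373 = 0.661.

0.661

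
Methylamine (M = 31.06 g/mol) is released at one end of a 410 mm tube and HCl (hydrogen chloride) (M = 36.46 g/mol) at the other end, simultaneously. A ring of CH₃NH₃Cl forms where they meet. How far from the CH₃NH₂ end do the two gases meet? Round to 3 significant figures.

213 mm

The fronts meet when d_CH₃NH₂ + d_HCl = L with d_CH₃NH₂/d_HCl = √(M_HCl/M_CH₃NH₂) (Graham's law). Here √(M_HCl/M_CH₃NH₂) = √(36.46/31.06) = 1.083.
With d_CH₃NH₂ + d_HCl = 410 mm, d_HCl = 410/(1 + 1.083) = 196.8 mm.
d_CH₃NH₂ = 410 − 196.8 = 213 mm.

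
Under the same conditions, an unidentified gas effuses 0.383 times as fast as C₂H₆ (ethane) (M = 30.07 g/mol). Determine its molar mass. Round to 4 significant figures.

205.0 g/mol

From Graham's law, rate_X/rate_C₂H₆ = √(M_C₂H₆/M_X).
0.383 = √(30.07/M_X)
M_X = 30.07 / 0.383² = 30.07 / 0.1467 = 205.0 g/mol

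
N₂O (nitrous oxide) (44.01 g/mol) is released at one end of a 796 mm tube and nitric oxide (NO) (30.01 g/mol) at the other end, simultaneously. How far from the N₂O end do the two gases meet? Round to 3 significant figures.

360 mm

In equal time, each gas travels a distance ∝ its rate ∝ 1/√M, so d_N₂O/d_NO = √(M_NO/M_N₂O) = √(30.01/44.01) = 0.8258.
With d_N₂O + d_NO = 796 mm, d_NO = 796/(1 + 0.8258) = 436.0 mm.
d_N₂O = 796 − 436.0 = 360 mm.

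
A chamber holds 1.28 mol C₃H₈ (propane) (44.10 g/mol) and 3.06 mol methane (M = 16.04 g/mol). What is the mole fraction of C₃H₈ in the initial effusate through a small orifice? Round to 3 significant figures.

The effusion rate of species i is ∝ p_i/√M_i ∝ n_i/√M_i.
So x_C₃H₈ in the escaping gas = (n_C₃H₈/√M_C₃H₈) / Σ(n_i/√M_i)
= (1.28/√44.10) / (1.28/√44.10 + 3.06/√16.04) = 0.1927/(0.1927 + 0.7640) = 0.201.

0.201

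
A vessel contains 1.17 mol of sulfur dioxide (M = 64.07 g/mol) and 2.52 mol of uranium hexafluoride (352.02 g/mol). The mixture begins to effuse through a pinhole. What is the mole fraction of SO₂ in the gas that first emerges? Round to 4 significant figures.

Rate_i ∝ x_i/√M_i (Graham's law weighted by mole fraction), so the effusate composition follows n_i/√M_i.
Mole fraction of SO₂ in the effusate = (n_SO₂/√M_SO₂) / (n_SO₂/√M_SO₂ + n_UF₆/√M_UF₆)
= (1.17/√64.07) / (1.17/√64.07 + 2.52/√352.02) = 0.1462/(0.1462 + 0.1343) = 0.5211.

0.5211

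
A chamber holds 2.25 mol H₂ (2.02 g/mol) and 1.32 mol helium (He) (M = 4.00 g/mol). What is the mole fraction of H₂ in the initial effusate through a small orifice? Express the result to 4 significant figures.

Rate_i ∝ x_i/√M_i (Graham's law weighted by mole fraction), so the effusate composition follows n_i/√M_i.
x_H₂(eff) = (n_H₂/√M_H₂) / (n_H₂/√M_H₂ + n_He/√M_He)
= (2.25/√2.02) / (2.25/√2.02 + 1.32/√4.00) = 1.583/(1.583 + 0.6600) = 0.7058.

0.7058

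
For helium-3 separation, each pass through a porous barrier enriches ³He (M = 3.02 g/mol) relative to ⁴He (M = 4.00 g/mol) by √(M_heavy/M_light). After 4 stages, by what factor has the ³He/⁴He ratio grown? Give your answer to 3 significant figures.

Each stage multiplies the ratio by α = √(4.00/3.02), so after 4 stages the overall factor is α^4 = (4.00/3.02)^(4/2).
= 1.32450^2 = 1.75.

1.75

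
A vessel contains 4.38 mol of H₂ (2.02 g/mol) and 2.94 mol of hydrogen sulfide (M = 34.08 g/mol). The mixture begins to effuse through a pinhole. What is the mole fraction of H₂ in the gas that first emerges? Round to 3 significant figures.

0.860

The effusion rate of species i is ∝ p_i/√M_i ∝ n_i/√M_i.
x_H₂(eff) = (n_H₂/√M_H₂) / (n_H₂/√M_H₂ + n_H₂S/√M_H₂S)
= (4.38/√2.02) / (4.38/√2.02 + 2.94/√34.08) = 3.082/(3.082 + 0.5036) = 0.860.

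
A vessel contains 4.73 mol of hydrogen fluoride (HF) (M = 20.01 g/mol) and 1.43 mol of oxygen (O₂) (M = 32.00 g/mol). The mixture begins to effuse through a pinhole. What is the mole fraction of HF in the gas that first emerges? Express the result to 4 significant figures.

0.8071

Rate_i ∝ x_i/√M_i (Graham's law weighted by mole fraction), so the effusate composition follows n_i/√M_i.
So x_HF in the escaping gas = (n_HF/√M_HF) / Σ(n_i/√M_i)
= (4.73/√20.01) / (4.73/√20.01 + 1.43/√32.00) = 1.057/(1.057 + 0.2528) = 0.8071.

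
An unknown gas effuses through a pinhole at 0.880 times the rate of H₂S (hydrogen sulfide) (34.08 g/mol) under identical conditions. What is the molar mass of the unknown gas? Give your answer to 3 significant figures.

Graham's law gives rate_X/rate_H₂S = √(M_H₂S/M_X).
0.880 = √(34.08/M_X)
M_X = 34.08 / 0.880² = 34.08 / 0.7744 = 44.0 g/mol

44.0 g/mol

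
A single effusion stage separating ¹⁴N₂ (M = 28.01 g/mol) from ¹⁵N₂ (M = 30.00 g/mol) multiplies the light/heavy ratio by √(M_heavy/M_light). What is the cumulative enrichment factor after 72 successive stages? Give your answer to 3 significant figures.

11.8

After 72 stages the ratio has grown by (√(30.00/28.01))^72 = (30.00/28.01)^(72/2).
= 1.07105^36 = 11.8.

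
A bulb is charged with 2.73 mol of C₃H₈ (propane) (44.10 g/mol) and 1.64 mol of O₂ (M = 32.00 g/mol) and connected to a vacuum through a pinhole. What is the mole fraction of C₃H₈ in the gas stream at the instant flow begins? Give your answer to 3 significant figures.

0.586

The effusion rate of species i is ∝ p_i/√M_i ∝ n_i/√M_i.
So x_C₃H₈ in the escaping gas = (n_C₃H₈/√M_C₃H₈) / Σ(n_i/√M_i)
= (2.73/√44.10) / (2.73/√44.10 + 1.64/√32.00) = 0.4111/(0.4111 + 0.2899) = 0.586.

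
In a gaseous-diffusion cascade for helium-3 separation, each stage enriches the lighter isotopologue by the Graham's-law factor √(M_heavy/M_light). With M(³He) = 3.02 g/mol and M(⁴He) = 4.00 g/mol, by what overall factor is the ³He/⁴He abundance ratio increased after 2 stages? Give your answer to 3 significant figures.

1.32

After 2 stages the ratio has grown by (√(4.00/3.02))^2 = (4.00/3.02)^(2/2).
= 1.32450^1 = 1.32.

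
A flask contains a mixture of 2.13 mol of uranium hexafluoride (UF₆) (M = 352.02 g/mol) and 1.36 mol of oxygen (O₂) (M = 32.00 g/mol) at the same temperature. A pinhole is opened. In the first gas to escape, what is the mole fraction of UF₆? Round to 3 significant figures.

Each component's effusion rate ∝ (its partial pressure)·(1/√M) ∝ n_i/√M_i.
x_UF₆(eff) = (n_UF₆/√M_UF₆) / (n_UF₆/√M_UF₆ + n_O₂/√M_O₂)
= (2.13/√352.02) / (2.13/√352.02 + 1.36/√32.00) = 0.1135/(0.1135 + 0.2404) = 0.321.

0.321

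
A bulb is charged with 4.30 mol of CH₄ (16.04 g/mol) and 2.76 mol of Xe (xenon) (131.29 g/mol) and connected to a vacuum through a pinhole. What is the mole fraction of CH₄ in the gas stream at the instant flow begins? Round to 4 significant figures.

Effusion rate of each component ∝ n_i/√M_i (partial pressure × 1/√M).
Mole fraction of CH₄ in the effusate = (n_CH₄/√M_CH₄) / (n_CH₄/√M_CH₄ + n_Xe/√M_Xe)
= (4.30/√16.04) / (4.30/√16.04 + 2.76/√131.29) = 1.074/(1.074 + 0.2409) = 0.8168.

0.8168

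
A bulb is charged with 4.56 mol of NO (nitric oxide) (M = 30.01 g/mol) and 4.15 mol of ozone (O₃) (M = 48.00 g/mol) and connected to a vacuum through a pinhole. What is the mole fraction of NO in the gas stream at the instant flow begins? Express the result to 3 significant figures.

0.582

The effusion rate of species i is ∝ p_i/√M_i ∝ n_i/√M_i.
So x_NO in the escaping gas = (n_NO/√M_NO) / Σ(n_i/√M_i)
= (4.56/√30.01) / (4.56/√30.01 + 4.15/√48.00) = 0.8324/(0.8324 + 0.5990) = 0.582.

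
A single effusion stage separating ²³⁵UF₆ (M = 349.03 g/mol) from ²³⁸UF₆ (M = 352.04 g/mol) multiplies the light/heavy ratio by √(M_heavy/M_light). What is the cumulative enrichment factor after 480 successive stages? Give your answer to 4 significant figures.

7.853

After 480 stages the ratio has grown by (√(352.04/349.03))^480 = (352.04/349.03)^(480/2).
= 1.00862^240 = 7.853.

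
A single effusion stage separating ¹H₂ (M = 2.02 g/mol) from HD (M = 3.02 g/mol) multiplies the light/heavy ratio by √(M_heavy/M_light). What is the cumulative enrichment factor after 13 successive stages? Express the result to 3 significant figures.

13.7

After 13 stages the ratio has grown by (√(3.02/2.02))^13 = (3.02/2.02)^(13/2).
= 1.49505^(13/2) = 13.7.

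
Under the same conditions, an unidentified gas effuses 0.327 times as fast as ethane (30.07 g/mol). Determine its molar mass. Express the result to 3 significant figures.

281 g/mol

From Graham's law, rate_X/rate_C₂H₆ = √(M_C₂H₆/M_X).
0.327 = √(30.07/M_X)
M_X = 30.07 / 0.327² = 30.07 / 0.1069 = 281 g/mol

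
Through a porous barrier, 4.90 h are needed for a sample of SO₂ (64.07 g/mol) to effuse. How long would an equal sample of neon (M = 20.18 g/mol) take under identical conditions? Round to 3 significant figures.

2.75 h

Since effusion rate ∝ 1/√M, t_Ne/t_SO₂ = √(M_Ne/M_SO₂) = √(20.18/64.07) = √0.3150 = 0.5612.
So the time for Ne is 4.90 × 0.5612 = 2.75 h.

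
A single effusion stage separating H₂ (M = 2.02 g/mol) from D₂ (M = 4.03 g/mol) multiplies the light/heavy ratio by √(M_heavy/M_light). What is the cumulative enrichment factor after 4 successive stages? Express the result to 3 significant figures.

After 4 stages the ratio has grown by (√(4.03/2.02))^4 = (4.03/2.02)^(4/2).
= 1.99505^2 = 3.98.

3.98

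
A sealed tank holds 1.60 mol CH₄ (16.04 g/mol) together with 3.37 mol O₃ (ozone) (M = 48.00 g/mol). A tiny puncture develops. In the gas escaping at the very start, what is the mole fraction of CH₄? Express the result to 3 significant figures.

Rate_i ∝ x_i/√M_i (Graham's law weighted by mole fraction), so the effusate composition follows n_i/√M_i.
So x_CH₄ in the escaping gas = (n_CH₄/√M_CH₄) / Σ(n_i/√M_i)
= (1.60/√16.04) / (1.60/√16.04 + 3.37/√48.00) = 0.3995/(0.3995 + 0.4864) = 0.451.

0.451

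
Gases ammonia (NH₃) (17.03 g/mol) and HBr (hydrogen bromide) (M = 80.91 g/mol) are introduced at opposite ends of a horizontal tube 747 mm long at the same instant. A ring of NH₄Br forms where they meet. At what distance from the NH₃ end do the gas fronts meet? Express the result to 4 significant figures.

512.1 mm

In equal time, each gas travels a distance ∝ its rate ∝ 1/√M, so d_NH₃/d_HBr = √(M_HBr/M_NH₃) = √(80.91/17.03) = 2.180.
With d_NH₃ + d_HBr = 747 mm, d_HBr = 747/(1 + 2.180) = 234.9 mm.
d_NH₃ = 747 − 234.9 = 512.1 mm.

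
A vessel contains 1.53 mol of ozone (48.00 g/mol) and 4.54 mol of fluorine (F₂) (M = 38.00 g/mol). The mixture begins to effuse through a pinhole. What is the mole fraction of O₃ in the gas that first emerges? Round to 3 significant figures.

0.231

Effusion rate of each component ∝ n_i/√M_i (partial pressure × 1/√M).
Mole fraction of O₃ in the effusate = (n_O₃/√M_O₃) / (n_O₃/√M_O₃ + n_F₂/√M_F₂)
= (1.53/√48.00) / (1.53/√48.00 + 4.54/√38.00) = 0.2208/(0.2208 + 0.7365) = 0.231.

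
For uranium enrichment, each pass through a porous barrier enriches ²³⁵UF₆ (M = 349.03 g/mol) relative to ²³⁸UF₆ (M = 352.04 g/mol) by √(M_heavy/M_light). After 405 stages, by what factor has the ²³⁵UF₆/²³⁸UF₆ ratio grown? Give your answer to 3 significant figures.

Each stage multiplies the ratio by α = √(352.04/349.03), so after 405 stages the overall factor is α^405 = (352.04/349.03)^(405/2).
= 1.00862^(405/2) = 5.69.

5.69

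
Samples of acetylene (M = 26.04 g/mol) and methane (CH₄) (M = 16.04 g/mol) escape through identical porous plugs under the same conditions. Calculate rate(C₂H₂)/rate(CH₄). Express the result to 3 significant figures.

Since effusion rate ∝ 1/√M, rate_C₂H₂/rate_CH₄ = √(M_CH₄/M_C₂H₂) = √(16.04/26.04) = √0.6160 = 0.785.

0.785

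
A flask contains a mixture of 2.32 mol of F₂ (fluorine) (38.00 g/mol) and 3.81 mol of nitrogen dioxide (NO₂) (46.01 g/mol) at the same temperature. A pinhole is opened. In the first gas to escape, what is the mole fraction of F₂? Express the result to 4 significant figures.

0.4012

Rate_i ∝ x_i/√M_i (Graham's law weighted by mole fraction), so the effusate composition follows n_i/√M_i.
x_F₂(eff) = (n_F₂/√M_F₂) / (n_F₂/√M_F₂ + n_NO₂/√M_NO₂)
= (2.32/√38.00) / (2.32/√38.00 + 3.81/√46.01) = 0.3764/(0.3764 + 0.5617) = 0.4012.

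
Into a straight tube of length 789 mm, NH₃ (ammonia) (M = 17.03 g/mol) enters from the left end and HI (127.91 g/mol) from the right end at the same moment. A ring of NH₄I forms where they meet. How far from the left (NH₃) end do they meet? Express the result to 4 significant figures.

The fronts meet when d_NH₃ + d_HI = L with d_NH₃/d_HI = √(M_HI/M_NH₃) (Graham's law). Here √(M_HI/M_NH₃) = √(127.91/17.03) = 2.741.
With d_NH₃ + d_HI = 789 mm, d_HI = 789/(1 + 2.741) = 210.9 mm.
d_NH₃ = 789 − 210.9 = 578.1 mm.

578.1 mm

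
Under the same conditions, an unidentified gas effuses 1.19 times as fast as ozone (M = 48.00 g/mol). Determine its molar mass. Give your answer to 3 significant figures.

33.9 g/mol

By Graham's law, rate_X/rate_O₃ = √(M_O₃/M_X).
1.19 = √(48.00/M_X)
M_X = 48.00 / 1.19² = 48.00 / 1.416 = 33.9 g/mol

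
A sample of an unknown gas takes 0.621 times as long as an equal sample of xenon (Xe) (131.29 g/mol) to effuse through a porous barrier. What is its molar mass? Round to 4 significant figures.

Graham's law gives t_X/t_Xe = √(M_X/M_Xe).
0.621 = √(M_X/131.29)
M_X = 131.29 × 0.621² = 131.29 × 0.3856 = 50.63 g/mol

50.63 g/mol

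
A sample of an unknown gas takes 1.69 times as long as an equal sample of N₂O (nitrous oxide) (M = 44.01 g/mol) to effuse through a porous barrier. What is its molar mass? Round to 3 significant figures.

Using Graham's law: t_X/t_N₂O = √(M_X/M_N₂O).
1.69 = √(M_X/44.01)
M_X = 44.01 × 1.69² = 44.01 × 2.856 = 126 g/mol

126 g/mol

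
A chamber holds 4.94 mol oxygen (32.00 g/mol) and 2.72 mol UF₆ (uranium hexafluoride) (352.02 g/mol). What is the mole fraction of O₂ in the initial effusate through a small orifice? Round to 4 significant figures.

0.8576

Each component's effusion rate ∝ (its partial pressure)·(1/√M) ∝ n_i/√M_i.
x_O₂(eff) = (n_O₂/√M_O₂) / (n_O₂/√M_O₂ + n_UF₆/√M_UF₆)
= (4.94/√32.00) / (4.94/√32.00 + 2.72/√352.02) = 0.8733/(0.8733 + 0.1450) = 0.8576.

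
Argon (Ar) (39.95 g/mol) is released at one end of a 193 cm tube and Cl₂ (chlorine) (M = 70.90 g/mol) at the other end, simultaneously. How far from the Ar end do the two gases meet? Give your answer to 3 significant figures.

Graham's law gives d_Ar/d_Cl₂ = rate_Ar/rate_Cl₂ = √(M_Cl₂/M_Ar) = √(70.90/39.95) = 1.332.
With d_Ar + d_Cl₂ = 193 cm, d_Cl₂ = 193/(1 + 1.332) = 82.75 cm.
d_Ar = 193 − 82.75 = 110 cm.

110 cm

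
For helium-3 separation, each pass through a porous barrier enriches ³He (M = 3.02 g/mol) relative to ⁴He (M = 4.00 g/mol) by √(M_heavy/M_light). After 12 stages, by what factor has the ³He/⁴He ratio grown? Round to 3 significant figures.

5.40

Each stage multiplies the ratio by α = √(4.00/3.02), so after 12 stages the overall factor is α^12 = (4.00/3.02)^(12/2).
= 1.32450^6 = 5.40.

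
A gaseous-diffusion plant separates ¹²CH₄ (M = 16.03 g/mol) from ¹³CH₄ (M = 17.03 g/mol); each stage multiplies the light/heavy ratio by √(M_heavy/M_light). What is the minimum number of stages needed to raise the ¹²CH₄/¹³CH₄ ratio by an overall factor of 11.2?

Single-stage factor α = √(17.03/16.03), so ln α = ½ ln(1.06238) = 0.03026.
Need α^N ≥ 11.2 ⇒ N ≥ ln(11.2) / ln α = 2.416 / 0.03026 = 79.85.
Rounding up, N = 80 stages.

80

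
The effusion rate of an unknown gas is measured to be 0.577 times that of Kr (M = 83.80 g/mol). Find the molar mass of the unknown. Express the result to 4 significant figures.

251.7 g/mol

By Graham's law, rate_X/rate_Kr = √(M_Kr/M_X).
0.577 = √(83.80/M_X)
M_X = 83.80 / 0.577² = 83.80 / 0.3329 = 251.7 g/mol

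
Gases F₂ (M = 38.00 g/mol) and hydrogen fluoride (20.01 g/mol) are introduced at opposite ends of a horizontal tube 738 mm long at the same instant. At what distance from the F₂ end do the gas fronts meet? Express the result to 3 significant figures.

Graham's law gives d_F₂/d_HF = rate_F₂/rate_HF = √(M_HF/M_F₂) = √(20.01/38.00) = 0.7257.
With d_F₂ + d_HF = 738 mm, d_HF = 738/(1 + 0.7257) = 427.7 mm.
d_F₂ = 738 − 427.7 = 310 mm.

310 mm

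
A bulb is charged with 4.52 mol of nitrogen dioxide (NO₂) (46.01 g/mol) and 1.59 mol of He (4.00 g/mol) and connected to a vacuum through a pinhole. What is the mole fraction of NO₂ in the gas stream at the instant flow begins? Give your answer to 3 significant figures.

Rate_i ∝ x_i/√M_i (Graham's law weighted by mole fraction), so the effusate composition follows n_i/√M_i.
So x_NO₂ in the escaping gas = (n_NO₂/√M_NO₂) / Σ(n_i/√M_i)
= (4.52/√46.01) / (4.52/√46.01 + 1.59/√4.00) = 0.6664/(0.6664 + 0.7950) = 0.456.

0.456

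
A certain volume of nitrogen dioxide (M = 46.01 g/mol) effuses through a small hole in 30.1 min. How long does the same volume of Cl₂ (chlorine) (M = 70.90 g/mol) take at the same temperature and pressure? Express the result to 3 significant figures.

By Graham's law, t_Cl₂/t_NO₂ = √(M_Cl₂/M_NO₂) = √(70.90/46.01) = √1.541 = 1.241.
So the time for Cl₂ is 30.1 × 1.241 = 37.4 min.

37.4 min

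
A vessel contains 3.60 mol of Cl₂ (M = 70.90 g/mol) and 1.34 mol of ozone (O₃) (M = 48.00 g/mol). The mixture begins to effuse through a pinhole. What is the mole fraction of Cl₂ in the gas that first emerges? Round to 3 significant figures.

0.689

The effusion rate of species i is ∝ p_i/√M_i ∝ n_i/√M_i.
So x_Cl₂ in the escaping gas = (n_Cl₂/√M_Cl₂) / Σ(n_i/√M_i)
= (3.60/√70.90) / (3.60/√70.90 + 1.34/√48.00) = 0.4275/(0.4275 + 0.1934) = 0.689.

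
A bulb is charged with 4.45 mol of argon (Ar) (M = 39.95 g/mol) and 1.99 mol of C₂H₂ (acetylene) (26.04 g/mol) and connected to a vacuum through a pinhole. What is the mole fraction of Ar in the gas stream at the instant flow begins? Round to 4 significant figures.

Effusion rate of each component ∝ n_i/√M_i (partial pressure × 1/√M).
So x_Ar in the escaping gas = (n_Ar/√M_Ar) / Σ(n_i/√M_i)
= (4.45/√39.95) / (4.45/√39.95 + 1.99/√26.04) = 0.7040/(0.7040 + 0.3900) = 0.6435.

0.6435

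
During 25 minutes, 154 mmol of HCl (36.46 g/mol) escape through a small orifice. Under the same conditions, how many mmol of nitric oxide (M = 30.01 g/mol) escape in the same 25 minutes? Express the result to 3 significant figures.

170 mmol

Using Graham's law: rate_NO/rate_HCl = √(M_HCl/M_NO) = √(36.46/30.01) = √1.215 = 1.102.
So the amount for NO is 154 × 1.102 = 170 mmol.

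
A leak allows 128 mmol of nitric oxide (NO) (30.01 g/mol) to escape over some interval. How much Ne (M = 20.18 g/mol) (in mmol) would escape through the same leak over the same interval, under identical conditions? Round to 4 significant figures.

156.1 mmol

Graham's law gives rate_Ne/rate_NO = √(M_NO/M_Ne) = √(30.01/20.18) = √1.487 = 1.219.
So the amount for Ne is 128 × 1.219 = 156.1 mmol.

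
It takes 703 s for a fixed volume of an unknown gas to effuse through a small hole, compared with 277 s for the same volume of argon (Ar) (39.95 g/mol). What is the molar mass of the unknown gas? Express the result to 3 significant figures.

257 g/mol

Since effusion rate ∝ 1/√M, t_X/t_Ar = √(M_X/M_Ar).
703/277 = 2.538 = √(M_X/39.95)
M_X = 39.95 × 2.538² = 39.95 × 6.441 = 257 g/mol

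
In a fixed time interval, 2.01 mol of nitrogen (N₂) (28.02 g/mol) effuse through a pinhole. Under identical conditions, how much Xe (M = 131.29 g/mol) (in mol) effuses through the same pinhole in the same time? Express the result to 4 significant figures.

Using Graham's law: rate_Xe/rate_N₂ = √(M_N₂/M_Xe) = √(28.02/131.29) = √0.2134 = 0.4620.
So the amount for Xe is 2.01 × 0.4620 = 0.9286 mol.

0.9286 mol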